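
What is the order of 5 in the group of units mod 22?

5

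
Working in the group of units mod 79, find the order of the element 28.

78

Since 28 ∈ (Z/79Z)^×, its order divides φ(79) = 79 − 1 = 78 = 2 · 3 · 13.
Divisors of 78: 1, 2, 3, 6, 13, 26, 39, 78.
Compute 28^d (mod 79) for the divisors d until we hit 1:
28^1 ≡ 28 (mod 79)
28^2 ≡ 73 (mod 79)
28^3 ≡ 69 (mod 79)
28^6 ≡ 21 (mod 79)
28^13 ≡ 24 (mod 79)
28^26 ≡ 23 (mod 79)
28^39 ≡ 78 (mod 79)
28^78 ≡ 1 (mod 79) ✓
The smallest such exponent is 78, so the order of 28 is 78.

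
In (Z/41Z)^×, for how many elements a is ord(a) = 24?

φ(41) = 41 − 1 = 40 = 2^3 · 5.
(Z/41Z)^× is cyclic (|G| = 40); a cyclic group of order m has exactly φ(d) elements of each order d | m, and none otherwise.
24 does not divide 40, so no element of (Z/41Z)^× has order 24.

0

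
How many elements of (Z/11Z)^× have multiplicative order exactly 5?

φ(11) = 11 − 1 = 10 = 2 · 5.
(Z/11Z)^× is cyclic (|G| = 10); a cyclic group of order m has exactly φ(d) elements of each order d | m, and none otherwise.
5 | 10, and φ(5) = 5 − 1 = 4.

4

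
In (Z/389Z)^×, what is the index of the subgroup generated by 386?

1

Since 386 ∈ (Z/389Z)^×, its order divides φ(389) = 389 − 1 = 388 = 2^2 · 97.
Divisors of 388: 1, 2, 4, 97, 194, 388.
Evaluate successive powers at the divisors of 388:
386^1 ≡ 386
386^2 ≡ 9
386^4 ≡ 81
386^97 ≡ 115
386^194 ≡ 388
386^388 ≡ 1
The order of 386 is 388, so the subgroup it generates has 388 elements.
Index = |(Z/389Z)^×| / |⟨386⟩| = 388 / 388 = 1.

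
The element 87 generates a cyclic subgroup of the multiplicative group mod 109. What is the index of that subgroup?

2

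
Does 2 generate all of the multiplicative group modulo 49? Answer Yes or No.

φ(49) = φ(7^2) = 7·(7−1) = 42 = 2 · 3 · 7.
It suffices to check that the order of 2 is not a proper divisor of 42: compute 2^(42/q) for q ∈ {2, 3, 7}.
2^21 ≡ 1 (mod 49)  [q = 2: ≡ 1 ✗]
2^14 ≡ 18 (mod 49)  [q = 3: ≢ 1 ✓]
2^6 ≡ 15 (mod 49)  [q = 7: ≢ 1 ✓]
2^21 ≡ 1 shows ord(2) | 21, strictly less than φ(49); not a primitive root.

No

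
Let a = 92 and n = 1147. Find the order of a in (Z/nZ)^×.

36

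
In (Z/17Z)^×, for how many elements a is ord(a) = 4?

2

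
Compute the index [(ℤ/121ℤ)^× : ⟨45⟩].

The order of 45 must divide φ(121) = φ(11^2) = 11·(11−1) = 110 = 2 · 5 · 11.
Divisors of 110: 1, 2, 5, 10, 11, 22, 55, 110.
Compute 45^d (mod 121) for the divisors d until we hit 1:
45^1 ≡ 45
45^2 ≡ 89
45^5 ≡ 100
45^10 ≡ 78
45^11 ≡ 1
Thus |⟨45⟩| = ord(45) = 11.
The index is φ(121) / ord(45) = 110 / 11 = 10.

10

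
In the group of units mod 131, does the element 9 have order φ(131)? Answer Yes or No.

No

φ(131) = 131 − 1 = 130 = 2 · 5 · 13.
An element g generates (Z/131Z)^× iff g^(130/q) ≢ 1 (mod 131) for each prime q ∈ {2, 5, 13}.
9^65 ≡ 1 (mod 131)  [q = 2: ≡ 1 ✗]
9^26 ≡ 89 (mod 131)  [q = 5: ≢ 1 ✓]
9^10 ≡ 107 (mod 131)  [q = 13: ≢ 1 ✓]
The check at q = 2 fails, so 9 generates a proper subgroup.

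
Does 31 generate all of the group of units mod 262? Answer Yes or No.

φ(262) = φ(2)·φ(131) = 1·130 = 130 = 2 · 5 · 13.
An element g generates (Z/262Z)^× iff g^(130/q) ≢ 1 (mod 262) for each prime q ∈ {2, 5, 13}.
31^65 ≡ 261 (mod 262)  [q = 2: ≢ 1 ✓]
31^26 ≡ 89 (mod 262)  [q = 5: ≢ 1 ✓]
31^10 ≡ 193 (mod 262)  [q = 13: ≢ 1 ✓]
All checks pass, so 31 has order 130 and is a primitive root modulo 262.

Yes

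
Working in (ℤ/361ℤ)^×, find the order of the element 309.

171

The order of 309 must divide φ(361) = φ(19^2) = 19·(19−1) = 342 = 2 · 3^2 · 19.
Divisors of 342: 1, 2, 3, 6, 9, 18, 19, 38, 57, 114, 171, 342.
Test each divisor d:
309^1 ≡ 309
309^2 ≡ 177
309^3 ≡ 182
309^6 ≡ 273
309^9 ≡ 229
309^18 ≡ 96
309^19 ≡ 62
309^38 ≡ 234
309^57 ≡ 68
309^114 ≡ 292
309^171 ≡ 1
The smallest such exponent is 171, so the order of 309 is 171.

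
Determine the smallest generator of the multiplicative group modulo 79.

φ(79) = 79 − 1 = 78 = 2 · 3 · 13.
g is a primitive root iff g^(78/q) ≢ 1 (mod 79) for each prime q ∈ {2, 3, 13}.
g = 2: 2^39 ≡ 1 — hits 1, so not a primitive root.
g = 3: 3^39 ≡ 78; 3^26 ≡ 23; 3^6 ≡ 18 — none is 1, so 3 is a primitive root.
The smallest primitive root modulo 79 is 3.

3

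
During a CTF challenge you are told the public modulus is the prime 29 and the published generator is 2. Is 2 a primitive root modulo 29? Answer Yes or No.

Yes

φ(29) = 29 − 1 = 28 = 2^2 · 7.
An element g generates (Z/29Z)^× iff g^(28/q) ≢ 1 (mod 29) for each prime q ∈ {2, 7}.
2^14 ≡ 28 (mod 29)  [q = 2: ≢ 1 ✓]
2^4 ≡ 16 (mod 29)  [q = 7: ≢ 1 ✓]
Every test exponent gives a nontrivial residue, hence 2 generates the full group.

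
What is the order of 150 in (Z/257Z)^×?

256

Since 150 ∈ (Z/257Z)^×, its order divides φ(257) = 257 − 1 = 256 = 2^8.
Divisors of 256: 1, 2, 4, 8, 16, 32, 64, 128, 256.
Compute 150^d (mod 257) for the divisors d until we hit 1:
150^1 ≡ 150
150^2 ≡ 141
150^4 ≡ 92
150^8 ≡ 240
150^16 ≡ 32
150^32 ≡ 253
150^64 ≡ 16
150^128 ≡ 256
150^256 ≡ 1
The smallest such exponent is 256, so the order of 150 is 256.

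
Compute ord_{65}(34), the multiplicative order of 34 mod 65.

4

ord(34) | φ(65) = φ(5·13) = (5−1)·(13−1) = 4·12 = 48 = 2^4 · 3.
Divisors of 48: 1, 2, 3, 4, 6, 8, 12, 16, 24, 48.
Test each divisor d:
34^1 ≡ 34
34^2 ≡ 51
34^3 ≡ 44
34^4 ≡ 1
The smallest such exponent is 4, so the order of 34 is 4.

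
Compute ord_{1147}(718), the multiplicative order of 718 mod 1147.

36

The order of 718 must divide φ(1147) = φ(31·37) = (31−1)·(37−1) = 30·36 = 1080 = 2^3 · 3^3 · 5.
Divisors of 1080: 1, 2, 3, 4, 5, 6, 8, 9, 10, 12, 15, 18, 20, 24, 27, 30, 36, 40, 45, 54, 60, 72, 90, 108, 120, 135, 180, 216, 270, 360, 540, 1080.
Test each divisor d:
718^1 ≡ 718
718^2 ≡ 521
718^3 ≡ 156
718^4 ≡ 749
718^5 ≡ 986
718^6 ≡ 249
718^8 ≡ 118
718^9 ≡ 993
718^10 ≡ 687
718^12 ≡ 63
718^15 ≡ 652
718^18 ≡ 776
718^20 ≡ 552
718^24 ≡ 528
718^27 ≡ 931
718^30 ≡ 714
718^36 ≡ 1
Hence ord(718) = 36.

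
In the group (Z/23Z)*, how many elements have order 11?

10

φ(23) = 23 − 1 = 22 = 2 · 11.
(Z/23Z)^× is cyclic (|G| = 22); a cyclic group of order m has exactly φ(d) elements of each order d | m, and none otherwise.
11 | 22, and φ(11) = 11 − 1 = 10.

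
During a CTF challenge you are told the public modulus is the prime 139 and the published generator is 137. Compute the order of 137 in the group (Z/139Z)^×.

69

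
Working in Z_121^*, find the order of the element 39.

Since 39 ∈ (Z/121Z)^×, its order divides φ(121) = φ(11^2) = 11·(11−1) = 110 = 2 · 5 · 11.
Divisors of 110: 1, 2, 5, 10, 11, 22, 55, 110.
Check 39^d mod 121 for each divisor in increasing order:
39^1 ≡ 39 (mod 121)
39^2 ≡ 69 (mod 121)
39^5 ≡ 65 (mod 121)
39^10 ≡ 111 (mod 121)
39^11 ≡ 94 (mod 121)
39^22 ≡ 3 (mod 121)
39^55 ≡ 120 (mod 121)
39^110 ≡ 1 (mod 121) ✓
Therefore the multiplicative order of 39 modulo 121 is 110.

110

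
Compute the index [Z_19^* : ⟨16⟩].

2

By Lagrange's theorem, ord_19(16) divides φ(19) = 19 − 1 = 18 = 2 · 3^2.
Divisors of 18: 1, 2, 3, 6, 9, 18.
Check 16^d mod 19 for each divisor in increasing order:
16^1 ≡ 16
16^2 ≡ 9
16^3 ≡ 11
16^6 ≡ 7
16^9 ≡ 1
So ord_19(16) = 9, hence |⟨16⟩| = 9.
The index is φ(19) / ord(16) = 18 / 9 = 2.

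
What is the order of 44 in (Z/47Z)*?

The order of 44 must divide φ(47) = 47 − 1 = 46 = 2 · 23.
Divisors of 46: 1, 2, 23, 46.
Check 44^d mod 47 for each divisor in increasing order:
44^1 ≡ 44 (mod 47)
44^2 ≡ 9 (mod 47)
44^23 ≡ 46 (mod 47)
44^46 ≡ 1 (mod 47) ✓
The smallest such exponent is 46, so the order of 44 is 46.

46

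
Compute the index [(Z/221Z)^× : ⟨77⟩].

ord(77) | φ(221) = φ(13·17) = (13−1)·(17−1) = 12·16 = 192 = 2^6 · 3.
Divisors of 192: 1, 2, 3, 4, 6, 8, 12, 16, 24, 32, 48, 64, 96, 192.
Check 77^d mod 221 for each divisor in increasing order:
77^1 ≡ 77 (mod 221)
77^2 ≡ 183 (mod 221)
77^3 ≡ 168 (mod 221)
77^4 ≡ 118 (mod 221)
77^6 ≡ 157 (mod 221)
77^8 ≡ 1 (mod 221) ✓
Thus |⟨77⟩| = ord(77) = 8.
[(Z/221Z)^× : ⟨77⟩] = 192/8 = 24.

24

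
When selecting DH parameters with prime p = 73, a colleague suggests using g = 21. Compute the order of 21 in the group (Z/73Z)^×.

24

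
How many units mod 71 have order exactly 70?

φ(71) = 71 − 1 = 70 = 2 · 5 · 7.
Since (Z/71Z)^× is cyclic of order 70, the number of elements of order d is φ(d) when d | 70 and 0 otherwise.
70 = 2 · 5 · 7 divides 70, and φ(70) = 24.

24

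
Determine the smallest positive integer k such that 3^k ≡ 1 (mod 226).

112

Since 3 ∈ (Z/226Z)^×, its order divides φ(226) = φ(2)·φ(113) = 1·112 = 112 = 2^4 · 7.
Divisors of 112: 1, 2, 4, 7, 8, 14, 16, 28, 56, 112.
Check 3^d mod 226 for each divisor in increasing order:
3^1 ≡ 3 (mod 226)
3^2 ≡ 9 (mod 226)
3^4 ≡ 81 (mod 226)
3^7 ≡ 153 (mod 226)
3^8 ≡ 7 (mod 226)
3^14 ≡ 131 (mod 226)
3^16 ≡ 49 (mod 226)
3^28 ≡ 211 (mod 226)
3^56 ≡ 225 (mod 226)
3^112 ≡ 1 (mod 226) ✓
Hence ord(3) = 112.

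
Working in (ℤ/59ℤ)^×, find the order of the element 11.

58

By Lagrange's theorem, ord_59(11) divides φ(59) = 59 − 1 = 58 = 2 · 29.
Divisors of 58: 1, 2, 29, 58.
Compute 11^d (mod 59) for the divisors d until we hit 1:
11^1 ≡ 11 (mod 59)
11^2 ≡ 3 (mod 59)
11^29 ≡ 58 (mod 59)
11^58 ≡ 1 (mod 59) ✓
Hence ord(11) = 58.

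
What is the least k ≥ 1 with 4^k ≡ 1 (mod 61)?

Since 4 ∈ (Z/61Z)^×, its order divides φ(61) = 61 − 1 = 60 = 2^2 · 3 · 5.
Divisors of 60: 1, 2, 3, 4, 5, 6, 10, 12, 15, 20, 30, 60.
Evaluate successive powers at the divisors of 60:
4^1 ≡ 4
4^2 ≡ 16
4^3 ≡ 3
4^4 ≡ 12
4^5 ≡ 48
4^6 ≡ 9
4^10 ≡ 47
4^12 ≡ 20
4^15 ≡ 60
4^20 ≡ 13
4^30 ≡ 1
Hence ord(4) = 30.

30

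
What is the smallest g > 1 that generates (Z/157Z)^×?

5

φ(157) = 157 − 1 = 156 = 2^2 · 3 · 13.
Test candidates g = 2, 3, … against the prime factors q ∈ {2, 3, 13} of φ(157): g is a generator iff g^(156/q) ≢ 1 for every such q.
g = 2: 2^78 ≡ 156; 2^52 ≡ 1 — hits 1, so not a primitive root.
g = 3: 3^78 ≡ 1 — hits 1, so not a primitive root.
g = 4: 4^78 ≡ 1 — hits 1, so not a primitive root.
g = 5: 5^78 ≡ 156; 5^52 ≡ 12; 5^12 ≡ 130 — none is 1, so 5 is a primitive root.
So 5 is the smallest generator of (Z/157Z)^×.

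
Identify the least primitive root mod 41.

6

φ(41) = 41 − 1 = 40 = 2^3 · 5.
Test candidates g = 2, 3, … against the prime factors q ∈ {2, 5} of φ(41): g is a generator iff g^(40/q) ≢ 1 for every such q.
g = 2: 2^20 ≡ 1 — hits 1, so not a primitive root.
g = 3: 3^20 ≡ 40; 3^8 ≡ 1 — hits 1, so not a primitive root.
g = 4: 4^20 ≡ 1 — hits 1, so not a primitive root.
g = 5: 5^20 ≡ 1 — hits 1, so not a primitive root.
g = 6: 6^20 ≡ 40; 6^8 ≡ 10 — none is 1, so 6 is a primitive root.
Hence the least primitive root of 41 is 6.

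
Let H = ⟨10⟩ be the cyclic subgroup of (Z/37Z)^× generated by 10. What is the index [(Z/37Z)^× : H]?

12

Since 10 ∈ (Z/37Z)^×, its order divides φ(37) = 37 − 1 = 36 = 2^2 · 3^2.
Divisors of 36: 1, 2, 3, 4, 6, 9, 12, 18, 36.
Compute 10^d (mod 37) for the divisors d until we hit 1:
10^1 ≡ 10
10^2 ≡ 26
10^3 ≡ 1
So ord_37(10) = 3, hence |⟨10⟩| = 3.
Index = |(Z/37Z)^×| / |⟨10⟩| = 36 / 3 = 12.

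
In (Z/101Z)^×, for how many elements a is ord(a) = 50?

20

φ(101) = 101 − 1 = 100 = 2^2 · 5^2.
In a cyclic group of order 100, there are φ(d) elements of order d for each divisor d of 100, and zero for non-divisors.
50 = 2 · 5^2 divides 100, and φ(50) = 20.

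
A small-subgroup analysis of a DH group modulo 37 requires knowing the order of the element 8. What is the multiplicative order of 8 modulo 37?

By Lagrange's theorem, ord_37(8) divides φ(37) = 37 − 1 = 36 = 2^2 · 3^2.
Divisors of 36: 1, 2, 3, 4, 6, 9, 12, 18, 36.
Check 8^d mod 37 for each divisor in increasing order:
8^1 ≡ 8 (mod 37)
8^2 ≡ 27 (mod 37)
8^3 ≡ 31 (mod 37)
8^4 ≡ 26 (mod 37)
8^6 ≡ 36 (mod 37)
8^9 ≡ 6 (mod 37)
8^12 ≡ 1 (mod 37) ✓
The smallest such exponent is 12, so the order of 8 is 12.

12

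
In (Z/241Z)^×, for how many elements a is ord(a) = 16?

8

φ(241) = 241 − 1 = 240 = 2^4 · 3 · 5.
(Z/241Z)^× is cyclic (|G| = 240); a cyclic group of order m has exactly φ(d) elements of each order d | m, and none otherwise.
16 = 2^4 divides 240, and φ(16) = 8.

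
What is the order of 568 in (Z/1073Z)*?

Since 568 ∈ (Z/1073Z)^×, its order divides φ(1073) = φ(29·37) = (29−1)·(37−1) = 28·36 = 1008 = 2^4 · 3^2 · 7.
Divisors of 1008: 1, 2, 3, 4, 6, 7, 8, 9, 12, 14, 16, 18, 21, 24, 28, 36, 42, 48, 56, 63, 72, 84, 112, 126, 144, 168, 252, 336, 504, 1008.
Test each divisor d:
568^1 ≡ 568 (mod 1073)
568^2 ≡ 724 (mod 1073)
568^3 ≡ 273 (mod 1073)
568^4 ≡ 552 (mod 1073)
568^6 ≡ 492 (mod 1073)
568^7 ≡ 476 (mod 1073)
568^8 ≡ 1045 (mod 1073)
568^9 ≡ 191 (mod 1073)
568^12 ≡ 639 (mod 1073)
568^14 ≡ 173 (mod 1073)
568^16 ≡ 784 (mod 1073)
568^18 ≡ 1072 (mod 1073)
568^21 ≡ 800 (mod 1073)
568^24 ≡ 581 (mod 1073)
568^28 ≡ 958 (mod 1073)
568^36 ≡ 1 (mod 1073) ✓
Hence ord(568) = 36.

36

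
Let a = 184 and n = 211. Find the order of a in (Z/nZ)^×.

The order of 184 must divide φ(211) = 211 − 1 = 210 = 2 · 3 · 5 · 7.
Divisors of 210: 1, 2, 3, 5, 6, 7, 10, 14, 15, 21, 30, 35, 42, 70, 105, 210.
Compute 184^d (mod 211) for the divisors d until we hit 1:
184^1 ≡ 184 (mod 211)
184^2 ≡ 96 (mod 211)
184^3 ≡ 151 (mod 211)
184^5 ≡ 148 (mod 211)
184^6 ≡ 13 (mod 211)
184^7 ≡ 71 (mod 211)
184^10 ≡ 171 (mod 211)
184^14 ≡ 188 (mod 211)
184^15 ≡ 199 (mod 211)
184^21 ≡ 55 (mod 211)
184^30 ≡ 144 (mod 211)
184^35 ≡ 1 (mod 211) ✓
Hence ord(184) = 35.

35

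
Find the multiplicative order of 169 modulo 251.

Since 169 ∈ (Z/251Z)^×, its order divides φ(251) = 251 − 1 = 250 = 2 · 5^3.
Divisors of 250: 1, 2, 5, 10, 25, 50, 125, 250.
Compute 169^d (mod 251) for the divisors d until we hit 1:
169^1 ≡ 169 (mod 251)
169^2 ≡ 198 (mod 251)
169^5 ≡ 80 (mod 251)
169^10 ≡ 125 (mod 251)
169^25 ≡ 20 (mod 251)
169^50 ≡ 149 (mod 251)
169^125 ≡ 1 (mod 251) ✓
The smallest such exponent is 125, so the order of 169 is 125.

125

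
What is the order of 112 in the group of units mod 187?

80

Since 112 ∈ (Z/187Z)^×, its order divides φ(187) = φ(11·17) = (11−1)·(17−1) = 10·16 = 160 = 2^5 · 5.
Divisors of 160: 1, 2, 4, 5, 8, 10, 16, 20, 32, 40, 80, 160.
Compute 112^d (mod 187) for the divisors d until we hit 1:
112^1 ≡ 112 (mod 187)
112^2 ≡ 15 (mod 187)
112^4 ≡ 38 (mod 187)
112^5 ≡ 142 (mod 187)
112^8 ≡ 135 (mod 187)
112^10 ≡ 155 (mod 187)
112^16 ≡ 86 (mod 187)
112^20 ≡ 89 (mod 187)
112^32 ≡ 103 (mod 187)
112^40 ≡ 67 (mod 187)
112^80 ≡ 1 (mod 187) ✓
Therefore the multiplicative order of 112 modulo 187 is 80.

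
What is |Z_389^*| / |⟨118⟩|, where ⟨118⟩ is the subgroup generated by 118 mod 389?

1

ord(118) | φ(389) = 389 − 1 = 388 = 2^2 · 97.
Divisors of 388: 1, 2, 4, 97, 194, 388.
Check 118^d mod 389 for each divisor in increasing order:
118^1 ≡ 118 (mod 389)
118^2 ≡ 309 (mod 389)
118^4 ≡ 176 (mod 389)
118^97 ≡ 274 (mod 389)
118^194 ≡ 388 (mod 389)
118^388 ≡ 1 (mod 389) ✓
The order of 118 is 388, so the subgroup it generates has 388 elements.
The index is φ(389) / ord(118) = 388 / 388 = 1.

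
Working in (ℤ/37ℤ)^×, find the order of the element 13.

36

ord(13) | φ(37) = 37 − 1 = 36 = 2^2 · 3^2.
Divisors of 36: 1, 2, 3, 4, 6, 9, 12, 18, 36.
Check 13^d mod 37 for each divisor in increasing order:
13^1 ≡ 13
13^2 ≡ 21
13^3 ≡ 14
13^4 ≡ 34
13^6 ≡ 11
13^9 ≡ 6
13^12 ≡ 10
13^18 ≡ 36
13^36 ≡ 1
The smallest such exponent is 36, so the order of 13 is 36.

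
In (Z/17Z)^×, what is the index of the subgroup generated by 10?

By Lagrange's theorem, ord_17(10) divides φ(17) = 17 − 1 = 16 = 2^4.
Divisors of 16: 1, 2, 4, 8, 16.
Check 10^d mod 17 for each divisor in increasing order:
10^1 ≡ 10 (mod 17)
10^2 ≡ 15 (mod 17)
10^4 ≡ 4 (mod 17)
10^8 ≡ 16 (mod 17)
10^16 ≡ 1 (mod 17) ✓
The order of 10 is 16, so the subgroup it generates has 16 elements.
[(Z/17Z)^× : ⟨10⟩] = 16/16 = 1.

1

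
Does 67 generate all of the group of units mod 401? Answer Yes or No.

φ(401) = 401 − 1 = 400 = 2^4 · 5^2.
67 is a primitive root mod 401 iff 67^(φ(401)/q) ≢ 1 for every prime q | φ(401), i.e. q ∈ {2, 5}.
67^200 ≡ 400 (mod 401)  [q = 2: ≢ 1 ✓]
67^80 ≡ 318 (mod 401)  [q = 5: ≢ 1 ✓]
None equal 1, so ord_401(67) = 400: 67 is a primitive root.

Yes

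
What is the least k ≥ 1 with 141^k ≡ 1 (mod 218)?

36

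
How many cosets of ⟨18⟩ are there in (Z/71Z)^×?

Since 18 ∈ (Z/71Z)^×, its order divides φ(71) = 71 − 1 = 70 = 2 · 5 · 7.
Divisors of 70: 1, 2, 5, 7, 10, 14, 35, 70.
Evaluate successive powers at the divisors of 70:
18^1 ≡ 18 (mod 71)
18^2 ≡ 40 (mod 71)
18^5 ≡ 45 (mod 71)
18^7 ≡ 25 (mod 71)
18^10 ≡ 37 (mod 71)
18^14 ≡ 57 (mod 71)
18^35 ≡ 1 (mod 71) ✓
So ord_71(18) = 35, hence |⟨18⟩| = 35.
Index = |(Z/71Z)^×| / |⟨18⟩| = 70 / 35 = 2.

2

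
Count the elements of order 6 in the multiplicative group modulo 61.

2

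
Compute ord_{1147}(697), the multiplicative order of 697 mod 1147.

ord(697) | φ(1147) = φ(31·37) = (31−1)·(37−1) = 30·36 = 1080 = 2^3 · 3^3 · 5.
Divisors of 1080: 1, 2, 3, 4, 5, 6, 8, 9, 10, 12, 15, 18, 20, 24, 27, 30, 36, 40, 45, 54, 60, 72, 90, 108, 120, 135, 180, 216, 270, 360, 540, 1080.
Check 697^d mod 1147 for each divisor in increasing order:
697^1 ≡ 697
697^2 ≡ 628
697^3 ≡ 709
697^4 ≡ 963
697^5 ≡ 216
697^6 ≡ 295
697^8 ≡ 593
697^9 ≡ 401
697^10 ≡ 776
697^12 ≡ 1000
697^15 ≡ 154
697^18 ≡ 221
697^20 ≡ 1
Therefore the multiplicative order of 697 modulo 1147 is 20.

20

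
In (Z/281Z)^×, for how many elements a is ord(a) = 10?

φ(281) = 281 − 1 = 280 = 2^3 · 5 · 7.
In a cyclic group of order 280, there are φ(d) elements of order d for each divisor d of 280, and zero for non-divisors.
10 = 2 · 5 divides 280, and φ(10) = 4.

4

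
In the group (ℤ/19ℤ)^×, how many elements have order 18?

6

φ(19) = 19 − 1 = 18 = 2 · 3^2.
(Z/19Z)^× is cyclic (|G| = 18); a cyclic group of order m has exactly φ(d) elements of each order d | m, and none otherwise.
18 = 2 · 3^2 divides 18, and φ(18) = 6.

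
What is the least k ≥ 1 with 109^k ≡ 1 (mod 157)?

ord(109) | φ(157) = 157 − 1 = 156 = 2^2 · 3 · 13.
Divisors of 156: 1, 2, 3, 4, 6, 12, 13, 26, 39, 52, 78, 156.
Compute 109^d (mod 157) for the divisors d until we hit 1:
109^1 ≡ 109 (mod 157)
109^2 ≡ 106 (mod 157)
109^3 ≡ 93 (mod 157)
109^4 ≡ 89 (mod 157)
109^6 ≡ 14 (mod 157)
109^12 ≡ 39 (mod 157)
109^13 ≡ 12 (mod 157)
109^26 ≡ 144 (mod 157)
109^39 ≡ 1 (mod 157) ✓
So ord_157(109) = 39.

39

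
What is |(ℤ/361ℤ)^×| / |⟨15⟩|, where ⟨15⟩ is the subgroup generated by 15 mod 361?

By Lagrange's theorem, ord_361(15) divides φ(361) = φ(19^2) = 19·(19−1) = 342 = 2 · 3^2 · 19.
Divisors of 342: 1, 2, 3, 6, 9, 18, 19, 38, 57, 114, 171, 342.
Compute 15^d (mod 361) for the divisors d until we hit 1:
15^1 ≡ 15
15^2 ≡ 225
15^3 ≡ 126
15^6 ≡ 353
15^9 ≡ 75
15^18 ≡ 210
15^19 ≡ 262
15^38 ≡ 54
15^57 ≡ 69
15^114 ≡ 68
15^171 ≡ 360
15^342 ≡ 1
Thus |⟨15⟩| = ord(15) = 342.
The index is φ(361) / ord(15) = 342 / 342 = 1.

1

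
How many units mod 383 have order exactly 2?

1

φ(383) = 383 − 1 = 382 = 2 · 191.
(Z/383Z)^× is cyclic (|G| = 382); a cyclic group of order m has exactly φ(d) elements of each order d | m, and none otherwise.
2 | 382, and φ(2) = 2 − 1 = 1.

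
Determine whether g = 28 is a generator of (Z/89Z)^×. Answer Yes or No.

φ(89) = 89 − 1 = 88 = 2^3 · 11.
An element g generates (Z/89Z)^× iff g^(88/q) ≢ 1 (mod 89) for each prime q ∈ {2, 11}.
28^44 ≡ 88 (mod 89)  [q = 2: ≢ 1 ✓]
28^8 ≡ 39 (mod 89)  [q = 11: ≢ 1 ✓]
All checks pass, so 28 has order 88 and is a primitive root modulo 89.

Yes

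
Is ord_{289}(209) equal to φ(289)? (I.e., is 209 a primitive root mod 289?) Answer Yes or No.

Yes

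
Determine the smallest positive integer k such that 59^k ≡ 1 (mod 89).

By Lagrange's theorem, ord_89(59) divides φ(89) = 89 − 1 = 88 = 2^3 · 11.
Divisors of 88: 1, 2, 4, 8, 11, 22, 44, 88.
Test each divisor d:
59^1 ≡ 59 (mod 89)
59^2 ≡ 10 (mod 89)
59^4 ≡ 11 (mod 89)
59^8 ≡ 32 (mod 89)
59^11 ≡ 12 (mod 89)
59^22 ≡ 55 (mod 89)
59^44 ≡ 88 (mod 89)
59^88 ≡ 1 (mod 89) ✓
Hence ord(59) = 88.

88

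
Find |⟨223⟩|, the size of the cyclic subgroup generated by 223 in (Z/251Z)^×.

250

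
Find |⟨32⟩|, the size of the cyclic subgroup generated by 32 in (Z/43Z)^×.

14

The order of 32 must divide φ(43) = 43 − 1 = 42 = 2 · 3 · 7.
Divisors of 42: 1, 2, 3, 6, 7, 14, 21, 42.
Evaluate successive powers at the divisors of 42:
32^1 ≡ 32 (mod 43)
32^2 ≡ 35 (mod 43)
32^3 ≡ 2 (mod 43)
32^6 ≡ 4 (mod 43)
32^7 ≡ 42 (mod 43)
32^14 ≡ 1 (mod 43) ✓
The smallest such exponent is 14, so the order of 32 is 14.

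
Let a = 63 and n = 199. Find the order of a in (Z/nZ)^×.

11

Since 63 ∈ (Z/199Z)^×, its order divides φ(199) = 199 − 1 = 198 = 2 · 3^2 · 11.
Divisors of 198: 1, 2, 3, 6, 9, 11, 18, 22, 33, 66, 99, 198.
Check 63^d mod 199 for each divisor in increasing order:
63^1 ≡ 63
63^2 ≡ 188
63^3 ≡ 103
63^6 ≡ 62
63^9 ≡ 18
63^11 ≡ 1
Therefore the multiplicative order of 63 modulo 199 is 11.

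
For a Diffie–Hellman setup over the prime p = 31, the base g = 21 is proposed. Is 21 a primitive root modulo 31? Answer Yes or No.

Yes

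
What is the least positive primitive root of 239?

7

φ(239) = 239 − 1 = 238 = 2 · 7 · 17.
g is a primitive root iff g^(238/q) ≢ 1 (mod 239) for each prime q ∈ {2, 7, 17}.
g = 2: 2^119 ≡ 1 — hits 1, so not a primitive root.
g = 3: 3^119 ≡ 1 — hits 1, so not a primitive root.
g = 4: 4^119 ≡ 1 — hits 1, so not a primitive root.
g = 5: 5^119 ≡ 1 — hits 1, so not a primitive root.
g = 6: 6^119 ≡ 1 — hits 1, so not a primitive root.
g = 7: 7^119 ≡ 238; 7^34 ≡ 24; 7^14 ≡ 211 — none is 1, so 7 is a primitive root.
So 7 is the smallest generator of (Z/239Z)^×.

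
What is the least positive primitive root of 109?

6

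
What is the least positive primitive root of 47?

φ(47) = 47 − 1 = 46 = 2 · 23.
Test candidates g = 2, 3, … against the prime factors q ∈ {2, 23} of φ(47): g is a generator iff g^(46/q) ≢ 1 for every such q.
g = 2: 2^23 ≡ 1 — hits 1, so not a primitive root.
g = 3: 3^23 ≡ 1 — hits 1, so not a primitive root.
g = 4: 4^23 ≡ 1 — hits 1, so not a primitive root.
g = 5: 5^23 ≡ 46; 5^2 ≡ 25 — none is 1, so 5 is a primitive root.
So 5 is the smallest generator of (Z/47Z)^×.

5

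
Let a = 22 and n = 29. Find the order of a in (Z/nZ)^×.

By Lagrange's theorem, ord_29(22) divides φ(29) = 29 − 1 = 28 = 2^2 · 7.
Divisors of 28: 1, 2, 4, 7, 14, 28.
Test each divisor d:
22^1 ≡ 22 (mod 29)
22^2 ≡ 20 (mod 29)
22^4 ≡ 23 (mod 29)
22^7 ≡ 28 (mod 29)
22^14 ≡ 1 (mod 29) ✓
The smallest such exponent is 14, so the order of 22 is 14.

14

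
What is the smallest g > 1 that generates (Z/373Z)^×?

φ(373) = 373 − 1 = 372 = 2^2 · 3 · 31.
g is a primitive root iff g^(372/q) ≢ 1 (mod 373) for each prime q ∈ {2, 3, 31}.
g = 2: 2^186 ≡ 372; 2^124 ≡ 284; 2^12 ≡ 366 — none is 1, so 2 is a primitive root.
The smallest primitive root modulo 373 is 2.

2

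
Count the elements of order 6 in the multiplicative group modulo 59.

0

φ(59) = 59 − 1 = 58 = 2 · 29.
Since (Z/59Z)^× is cyclic of order 58, the number of elements of order d is φ(d) when d | 58 and 0 otherwise.
Here 58 is not a multiple of 6, so there are no elements of order 6.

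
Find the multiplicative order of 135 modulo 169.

Since 135 ∈ (Z/169Z)^×, its order divides φ(169) = φ(13^2) = 13·(13−1) = 156 = 2^2 · 3 · 13.
Divisors of 156: 1, 2, 3, 4, 6, 12, 13, 26, 39, 52, 78, 156.
Test each divisor d:
135^1 ≡ 135 (mod 169)
135^2 ≡ 142 (mod 169)
135^3 ≡ 73 (mod 169)
135^4 ≡ 53 (mod 169)
135^6 ≡ 90 (mod 169)
135^12 ≡ 157 (mod 169)
135^13 ≡ 70 (mod 169)
135^26 ≡ 168 (mod 169)
135^39 ≡ 99 (mod 169)
135^52 ≡ 1 (mod 169) ✓
Therefore the multiplicative order of 135 modulo 169 is 52.

52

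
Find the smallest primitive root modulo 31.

φ(31) = 31 − 1 = 30 = 2 · 3 · 5.
Test candidates g = 2, 3, … against the prime factors q ∈ {2, 3, 5} of φ(31): g is a generator iff g^(30/q) ≢ 1 for every such q.
g = 2: 2^15 ≡ 1 — hits 1, so not a primitive root.
g = 3: 3^15 ≡ 30; 3^10 ≡ 25; 3^6 ≡ 16 — none is 1, so 3 is a primitive root.
Hence the least primitive root of 31 is 3.

3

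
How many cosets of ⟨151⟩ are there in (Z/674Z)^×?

1

By Lagrange's theorem, ord_674(151) divides φ(674) = φ(2)·φ(337) = 1·336 = 336 = 2^4 · 3 · 7.
Divisors of 336: 1, 2, 3, 4, 6, 7, 8, 12, 14, 16, 21, 24, 28, 42, 48, 56, 84, 112, 168, 336.
Evaluate successive powers at the divisors of 336:
151^1 ≡ 151 (mod 674)
151^2 ≡ 559 (mod 674)
151^3 ≡ 159 (mod 674)
151^4 ≡ 419 (mod 674)
151^6 ≡ 343 (mod 674)
151^7 ≡ 569 (mod 674)
151^8 ≡ 321 (mod 674)
151^12 ≡ 373 (mod 674)
151^14 ≡ 241 (mod 674)
151^16 ≡ 593 (mod 674)
151^21 ≡ 307 (mod 674)
151^24 ≡ 285 (mod 674)
151^28 ≡ 117 (mod 674)
151^42 ≡ 563 (mod 674)
151^48 ≡ 345 (mod 674)
151^56 ≡ 209 (mod 674)
151^84 ≡ 189 (mod 674)
151^112 ≡ 545 (mod 674)
151^168 ≡ 673 (mod 674)
151^336 ≡ 1 (mod 674) ✓
The order of 151 is 336, so the subgroup it generates has 336 elements.
The index is φ(674) / ord(151) = 336 / 336 = 1.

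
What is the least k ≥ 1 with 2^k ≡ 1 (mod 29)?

Since 2 ∈ (Z/29Z)^×, its order divides φ(29) = 29 − 1 = 28 = 2^2 · 7.
Divisors of 28: 1, 2, 4, 7, 14, 28.
Test each divisor d:
2^1 ≡ 2 (mod 29)
2^2 ≡ 4 (mod 29)
2^4 ≡ 16 (mod 29)
2^7 ≡ 12 (mod 29)
2^14 ≡ 28 (mod 29)
2^28 ≡ 1 (mod 29) ✓
Hence ord(2) = 28.

28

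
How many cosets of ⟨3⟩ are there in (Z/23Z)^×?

By Lagrange's theorem, ord_23(3) divides φ(23) = 23 − 1 = 22 = 2 · 11.
Divisors of 22: 1, 2, 11, 22.
Test each divisor d:
3^1 ≡ 3
3^2 ≡ 9
3^11 ≡ 1
Thus |⟨3⟩| = ord(3) = 11.
The index is φ(23) / ord(3) = 22 / 11 = 2.

2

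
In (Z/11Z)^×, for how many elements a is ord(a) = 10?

4

φ(11) = 11 − 1 = 10 = 2 · 5.
Since (Z/11Z)^× is cyclic of order 10, the number of elements of order d is φ(d) when d | 10 and 0 otherwise.
10 = 2 · 5 divides 10, and φ(10) = 4.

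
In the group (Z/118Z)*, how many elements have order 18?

0

φ(118) = φ(2)·φ(59) = 1·58 = 58 = 2 · 29.
(Z/118Z)^× is cyclic (|G| = 58); a cyclic group of order m has exactly φ(d) elements of each order d | m, and none otherwise.
Here 58 is not a multiple of 18, so there are no elements of order 18.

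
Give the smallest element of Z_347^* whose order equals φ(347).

φ(347) = 347 − 1 = 346 = 2 · 173.
g is a primitive root iff g^(346/q) ≢ 1 (mod 347) for each prime q ∈ {2, 173}.
g = 2: 2^173 ≡ 346; 2^2 ≡ 4 — none is 1, so 2 is a primitive root.
Hence the least primitive root of 347 is 2.

2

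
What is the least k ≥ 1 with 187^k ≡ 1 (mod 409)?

408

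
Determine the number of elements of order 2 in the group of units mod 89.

φ(89) = 89 − 1 = 88 = 2^3 · 11.
(Z/89Z)^× is cyclic (|G| = 88); a cyclic group of order m has exactly φ(d) elements of each order d | m, and none otherwise.
2 | 88, and φ(2) = 2 − 1 = 1.

1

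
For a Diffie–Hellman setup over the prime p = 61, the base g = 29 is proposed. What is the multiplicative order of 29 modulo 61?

12

Since 29 ∈ (Z/61Z)^×, its order divides φ(61) = 61 − 1 = 60 = 2^2 · 3 · 5.
Divisors of 60: 1, 2, 3, 4, 5, 6, 10, 12, 15, 20, 30, 60.
Compute 29^d (mod 61) for the divisors d until we hit 1:
29^1 ≡ 29 (mod 61)
29^2 ≡ 48 (mod 61)
29^3 ≡ 50 (mod 61)
29^4 ≡ 47 (mod 61)
29^5 ≡ 21 (mod 61)
29^6 ≡ 60 (mod 61)
29^10 ≡ 14 (mod 61)
29^12 ≡ 1 (mod 61) ✓
So ord_61(29) = 12.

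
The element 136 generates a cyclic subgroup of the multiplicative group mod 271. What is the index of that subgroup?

2

Since 136 ∈ (Z/271Z)^×, its order divides φ(271) = 271 − 1 = 270 = 2 · 3^3 · 5.
Divisors of 270: 1, 2, 3, 5, 6, 9, 10, 15, 18, 27, 30, 45, 54, 90, 135, 270.
Evaluate successive powers at the divisors of 270:
136^1 ≡ 136 (mod 271)
136^2 ≡ 68 (mod 271)
136^3 ≡ 34 (mod 271)
136^5 ≡ 144 (mod 271)
136^6 ≡ 72 (mod 271)
136^9 ≡ 9 (mod 271)
136^10 ≡ 140 (mod 271)
136^15 ≡ 106 (mod 271)
136^18 ≡ 81 (mod 271)
136^27 ≡ 187 (mod 271)
136^30 ≡ 125 (mod 271)
136^45 ≡ 242 (mod 271)
136^54 ≡ 10 (mod 271)
136^90 ≡ 28 (mod 271)
136^135 ≡ 1 (mod 271) ✓
Thus |⟨136⟩| = ord(136) = 135.
[(Z/271Z)^× : ⟨136⟩] = 270/135 = 2.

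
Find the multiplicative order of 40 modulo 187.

80

ord(40) | φ(187) = φ(11·17) = (11−1)·(17−1) = 10·16 = 160 = 2^5 · 5.
Divisors of 160: 1, 2, 4, 5, 8, 10, 16, 20, 32, 40, 80, 160.
Check 40^d mod 187 for each divisor in increasing order:
40^1 ≡ 40 (mod 187)
40^2 ≡ 104 (mod 187)
40^4 ≡ 157 (mod 187)
40^5 ≡ 109 (mod 187)
40^8 ≡ 152 (mod 187)
40^10 ≡ 100 (mod 187)
40^16 ≡ 103 (mod 187)
40^20 ≡ 89 (mod 187)
40^32 ≡ 137 (mod 187)
40^40 ≡ 67 (mod 187)
40^80 ≡ 1 (mod 187) ✓
The smallest such exponent is 80, so the order of 40 is 80.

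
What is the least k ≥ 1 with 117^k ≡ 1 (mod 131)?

Since 117 ∈ (Z/131Z)^×, its order divides φ(131) = 131 − 1 = 130 = 2 · 5 · 13.
Divisors of 130: 1, 2, 5, 10, 13, 26, 65, 130.
Evaluate successive powers at the divisors of 130:
117^1 ≡ 117 (mod 131)
117^2 ≡ 65 (mod 131)
117^5 ≡ 62 (mod 131)
117^10 ≡ 45 (mod 131)
117^13 ≡ 53 (mod 131)
117^26 ≡ 58 (mod 131)
117^65 ≡ 1 (mod 131) ✓
The smallest such exponent is 65, so the order of 117 is 65.

65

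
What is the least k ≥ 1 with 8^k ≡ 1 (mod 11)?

10

ord(8) | φ(11) = 11 − 1 = 10 = 2 · 5.
Divisors of 10: 1, 2, 5, 10.
Check 8^d mod 11 for each divisor in increasing order:
8^1 ≡ 8
8^2 ≡ 9
8^5 ≡ 10
8^10 ≡ 1
Therefore the multiplicative order of 8 modulo 11 is 10.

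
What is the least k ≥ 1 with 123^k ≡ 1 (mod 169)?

Since 123 ∈ (Z/169Z)^×, its order divides φ(169) = φ(13^2) = 13·(13−1) = 156 = 2^2 · 3 · 13.
Divisors of 156: 1, 2, 3, 4, 6, 12, 13, 26, 39, 52, 78, 156.
Compute 123^d (mod 169) for the divisors d until we hit 1:
123^1 ≡ 123 (mod 169)
123^2 ≡ 88 (mod 169)
123^3 ≡ 8 (mod 169)
123^4 ≡ 139 (mod 169)
123^6 ≡ 64 (mod 169)
123^12 ≡ 40 (mod 169)
123^13 ≡ 19 (mod 169)
123^26 ≡ 23 (mod 169)
123^39 ≡ 99 (mod 169)
123^52 ≡ 22 (mod 169)
123^78 ≡ 168 (mod 169)
123^156 ≡ 1 (mod 169) ✓
The smallest such exponent is 156, so the order of 123 is 156.

156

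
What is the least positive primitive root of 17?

φ(17) = 17 − 1 = 16 = 2^4.
g is a primitive root iff g^(16/q) ≢ 1 (mod 17) for each prime q ∈ {2}.
g = 2: 2^8 ≡ 1 — hits 1, so not a primitive root.
g = 3: 3^8 ≡ 16 — none is 1, so 3 is a primitive root.
Hence the least primitive root of 17 is 3.

3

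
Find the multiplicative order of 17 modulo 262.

130

Since 17 ∈ (Z/262Z)^×, its order divides φ(262) = φ(2)·φ(131) = 1·130 = 130 = 2 · 5 · 13.
Divisors of 130: 1, 2, 5, 10, 13, 26, 65, 130.
Test each divisor d:
17^1 ≡ 17 (mod 262)
17^2 ≡ 27 (mod 262)
17^5 ≡ 79 (mod 262)
17^10 ≡ 215 (mod 262)
17^13 ≡ 173 (mod 262)
17^26 ≡ 61 (mod 262)
17^65 ≡ 261 (mod 262)
17^130 ≡ 1 (mod 262) ✓
So ord_262(17) = 130.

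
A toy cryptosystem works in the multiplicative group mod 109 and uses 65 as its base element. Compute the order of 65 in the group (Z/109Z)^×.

108

Since 65 ∈ (Z/109Z)^×, its order divides φ(109) = 109 − 1 = 108 = 2^2 · 3^3.
Divisors of 108: 1, 2, 3, 4, 6, 9, 12, 18, 27, 36, 54, 108.
Compute 65^d (mod 109) for the divisors d until we hit 1:
65^1 ≡ 65
65^2 ≡ 83
65^3 ≡ 54
65^4 ≡ 22
65^6 ≡ 82
65^9 ≡ 68
65^12 ≡ 75
65^18 ≡ 46
65^27 ≡ 76
65^36 ≡ 45
65^54 ≡ 108
65^108 ≡ 1
So ord_109(65) = 108.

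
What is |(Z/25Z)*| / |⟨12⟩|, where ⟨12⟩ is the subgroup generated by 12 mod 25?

By Lagrange's theorem, ord_25(12) divides φ(25) = φ(5^2) = 5·(5−1) = 20 = 2^2 · 5.
Divisors of 20: 1, 2, 4, 5, 10, 20.
Test each divisor d:
12^1 ≡ 12
12^2 ≡ 19
12^4 ≡ 11
12^5 ≡ 7
12^10 ≡ 24
12^20 ≡ 1
The order of 12 is 20, so the subgroup it generates has 20 elements.
[(Z/25Z)^× : ⟨12⟩] = 20/20 = 1.

1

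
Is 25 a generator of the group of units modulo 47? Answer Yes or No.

No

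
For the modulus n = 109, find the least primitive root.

φ(109) = 109 − 1 = 108 = 2^2 · 3^3.
g is a primitive root iff g^(108/q) ≢ 1 (mod 109) for each prime q ∈ {2, 3}.
g = 2: 2^54 ≡ 108; 2^36 ≡ 1 — hits 1, so not a primitive root.
g = 3: 3^54 ≡ 1 — hits 1, so not a primitive root.
g = 4: 4^54 ≡ 1 — hits 1, so not a primitive root.
g = 5: 5^54 ≡ 1 — hits 1, so not a primitive root.
g = 6: 6^54 ≡ 108; 6^36 ≡ 63 — none is 1, so 6 is a primitive root.
The smallest primitive root modulo 109 is 6.

6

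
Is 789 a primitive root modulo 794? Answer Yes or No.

Yes

φ(794) = φ(2)·φ(397) = 1·396 = 396 = 2^2 · 3^2 · 11.
Test 789^(396/q) mod 794 for each prime factor q of 396:
789^198 ≡ 793 (mod 794)  [q = 2: ≢ 1 ✓]
789^132 ≡ 759 (mod 794)  [q = 3: ≢ 1 ✓]
789^36 ≡ 687 (mod 794)  [q = 11: ≢ 1 ✓]
None equal 1, so ord_794(789) = 396: 789 is a primitive root.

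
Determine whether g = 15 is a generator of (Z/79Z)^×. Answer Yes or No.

No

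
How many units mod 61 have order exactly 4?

φ(61) = 61 − 1 = 60 = 2^2 · 3 · 5.
Since (Z/61Z)^× is cyclic of order 60, the number of elements of order d is φ(d) when d | 60 and 0 otherwise.
4 = 2^2 divides 60, and φ(4) = 2.

2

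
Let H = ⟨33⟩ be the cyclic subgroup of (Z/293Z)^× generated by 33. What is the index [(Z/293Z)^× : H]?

4

Since 33 ∈ (Z/293Z)^×, its order divides φ(293) = 293 − 1 = 292 = 2^2 · 73.
Divisors of 292: 1, 2, 4, 73, 146, 292.
Compute 33^d (mod 293) for the divisors d until we hit 1:
33^1 ≡ 33 (mod 293)
33^2 ≡ 210 (mod 293)
33^4 ≡ 150 (mod 293)
33^73 ≡ 1 (mod 293) ✓
Thus |⟨33⟩| = ord(33) = 73.
[(Z/293Z)^× : ⟨33⟩] = 292/73 = 4.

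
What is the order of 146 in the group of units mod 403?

30

ord(146) | φ(403) = φ(13·31) = (13−1)·(31−1) = 12·30 = 360 = 2^3 · 3^2 · 5.
Divisors of 360: 1, 2, 3, 4, 5, 6, 8, 9, 10, 12, 15, 18, 20, 24, 30, 36, 40, 45, 60, 72, 90, 120, 180, 360.
Evaluate successive powers at the divisors of 360:
146^1 ≡ 146 (mod 403)
146^2 ≡ 360 (mod 403)
146^3 ≡ 170 (mod 403)
146^4 ≡ 237 (mod 403)
146^5 ≡ 347 (mod 403)
146^6 ≡ 287 (mod 403)
146^8 ≡ 152 (mod 403)
146^9 ≡ 27 (mod 403)
146^10 ≡ 315 (mod 403)
146^12 ≡ 157 (mod 403)
146^15 ≡ 92 (mod 403)
146^18 ≡ 326 (mod 403)
146^20 ≡ 87 (mod 403)
146^24 ≡ 66 (mod 403)
146^30 ≡ 1 (mod 403) ✓
The smallest such exponent is 30, so the order of 146 is 30.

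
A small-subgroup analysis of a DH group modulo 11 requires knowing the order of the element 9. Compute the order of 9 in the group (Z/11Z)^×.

ord(9) | φ(11) = 11 − 1 = 10 = 2 · 5.
Divisors of 10: 1, 2, 5, 10.
Evaluate successive powers at the divisors of 10:
9^1 ≡ 9 (mod 11)
9^2 ≡ 4 (mod 11)
9^5 ≡ 1 (mod 11) ✓
The smallest such exponent is 5, so the order of 9 is 5.

5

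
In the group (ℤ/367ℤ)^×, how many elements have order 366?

120

φ(367) = 367 − 1 = 366 = 2 · 3 · 61.
In a cyclic group of order 366, there are φ(d) elements of order d for each divisor d of 366, and zero for non-divisors.
366 = 2 · 3 · 61 divides 366, and φ(366) = 120.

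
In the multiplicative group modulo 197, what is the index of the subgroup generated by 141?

1

Since 141 ∈ (Z/197Z)^×, its order divides φ(197) = 197 − 1 = 196 = 2^2 · 7^2.
Divisors of 196: 1, 2, 4, 7, 14, 28, 49, 98, 196.
Test each divisor d:
141^1 ≡ 141 (mod 197)
141^2 ≡ 181 (mod 197)
141^4 ≡ 59 (mod 197)
141^7 ≡ 68 (mod 197)
141^14 ≡ 93 (mod 197)
141^28 ≡ 178 (mod 197)
141^49 ≡ 14 (mod 197)
141^98 ≡ 196 (mod 197)
141^196 ≡ 1 (mod 197) ✓
The order of 141 is 196, so the subgroup it generates has 196 elements.
The index is φ(197) / ord(141) = 196 / 196 = 1.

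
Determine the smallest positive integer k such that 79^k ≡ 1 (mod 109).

Since 79 ∈ (Z/109Z)^×, its order divides φ(109) = 109 − 1 = 108 = 2^2 · 3^3.
Divisors of 108: 1, 2, 3, 4, 6, 9, 12, 18, 27, 36, 54, 108.
Evaluate successive powers at the divisors of 108:
79^1 ≡ 79 (mod 109)
79^2 ≡ 28 (mod 109)
79^3 ≡ 32 (mod 109)
79^4 ≡ 21 (mod 109)
79^6 ≡ 43 (mod 109)
79^9 ≡ 68 (mod 109)
79^12 ≡ 105 (mod 109)
79^18 ≡ 46 (mod 109)
79^27 ≡ 76 (mod 109)
79^36 ≡ 45 (mod 109)
79^54 ≡ 108 (mod 109)
79^108 ≡ 1 (mod 109) ✓
So ord_109(79) = 108.

108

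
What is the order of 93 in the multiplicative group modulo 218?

18

Since 93 ∈ (Z/218Z)^×, its order divides φ(218) = φ(2)·φ(109) = 1·108 = 108 = 2^2 · 3^3.
Divisors of 108: 1, 2, 3, 4, 6, 9, 12, 18, 27, 36, 54, 108.
Evaluate successive powers at the divisors of 108:
93^1 ≡ 93 (mod 218)
93^2 ≡ 147 (mod 218)
93^3 ≡ 155 (mod 218)
93^4 ≡ 27 (mod 218)
93^6 ≡ 45 (mod 218)
93^9 ≡ 217 (mod 218)
93^12 ≡ 63 (mod 218)
93^18 ≡ 1 (mod 218) ✓
Therefore the multiplicative order of 93 modulo 218 is 18.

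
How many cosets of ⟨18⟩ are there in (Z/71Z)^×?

2

By Lagrange's theorem, ord_71(18) divides φ(71) = 71 − 1 = 70 = 2 · 5 · 7.
Divisors of 70: 1, 2, 5, 7, 10, 14, 35, 70.
Check 18^d mod 71 for each divisor in increasing order:
18^1 ≡ 18 (mod 71)
18^2 ≡ 40 (mod 71)
18^5 ≡ 45 (mod 71)
18^7 ≡ 25 (mod 71)
18^10 ≡ 37 (mod 71)
18^14 ≡ 57 (mod 71)
18^35 ≡ 1 (mod 71) ✓
Thus |⟨18⟩| = ord(18) = 35.
[(Z/71Z)^× : ⟨18⟩] = 70/35 = 2.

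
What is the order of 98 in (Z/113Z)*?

The order of 98 must divide φ(113) = 113 − 1 = 112 = 2^4 · 7.
Divisors of 112: 1, 2, 4, 7, 8, 14, 16, 28, 56, 112.
Evaluate successive powers at the divisors of 112:
98^1 ≡ 98 (mod 113)
98^2 ≡ 112 (mod 113)
98^4 ≡ 1 (mod 113) ✓
So ord_113(98) = 4.

4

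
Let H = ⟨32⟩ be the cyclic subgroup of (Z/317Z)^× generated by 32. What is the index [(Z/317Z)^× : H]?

The order of 32 must divide φ(317) = 317 − 1 = 316 = 2^2 · 79.
Divisors of 316: 1, 2, 4, 79, 158, 316.
Evaluate successive powers at the divisors of 316:
32^1 ≡ 32
32^2 ≡ 73
32^4 ≡ 257
32^79 ≡ 203
32^158 ≡ 316
32^316 ≡ 1
So ord_317(32) = 316, hence |⟨32⟩| = 316.
Index = |(Z/317Z)^×| / |⟨32⟩| = 316 / 316 = 1.

1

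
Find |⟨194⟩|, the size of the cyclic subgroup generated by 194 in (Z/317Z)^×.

79

By Lagrange's theorem, ord_317(194) divides φ(317) = 317 − 1 = 316 = 2^2 · 79.
Divisors of 316: 1, 2, 4, 79, 158, 316.
Check 194^d mod 317 for each divisor in increasing order:
194^1 ≡ 194
194^2 ≡ 230
194^4 ≡ 278
194^79 ≡ 1
Hence ord(194) = 79.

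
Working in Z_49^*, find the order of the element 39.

21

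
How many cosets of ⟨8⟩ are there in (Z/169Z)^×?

ord(8) | φ(169) = φ(13^2) = 13·(13−1) = 156 = 2^2 · 3 · 13.
Divisors of 156: 1, 2, 3, 4, 6, 12, 13, 26, 39, 52, 78, 156.
Test each divisor d:
8^1 ≡ 8 (mod 169)
8^2 ≡ 64 (mod 169)
8^3 ≡ 5 (mod 169)
8^4 ≡ 40 (mod 169)
8^6 ≡ 25 (mod 169)
8^12 ≡ 118 (mod 169)
8^13 ≡ 99 (mod 169)
8^26 ≡ 168 (mod 169)
8^39 ≡ 70 (mod 169)
8^52 ≡ 1 (mod 169) ✓
So ord_169(8) = 52, hence |⟨8⟩| = 52.
Index = |(Z/169Z)^×| / |⟨8⟩| = 156 / 52 = 3.

3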